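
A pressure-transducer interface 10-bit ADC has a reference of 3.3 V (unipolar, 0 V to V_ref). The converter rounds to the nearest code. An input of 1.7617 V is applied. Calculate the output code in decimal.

code 547

Full-scale span = 3.3 V; LSB = 3.3/2^10 = 3.223 mV.
(V_in − V_low)/LSB = (1.7617 − 0) / 0.00322266 = 546.661.
So the output code is 547.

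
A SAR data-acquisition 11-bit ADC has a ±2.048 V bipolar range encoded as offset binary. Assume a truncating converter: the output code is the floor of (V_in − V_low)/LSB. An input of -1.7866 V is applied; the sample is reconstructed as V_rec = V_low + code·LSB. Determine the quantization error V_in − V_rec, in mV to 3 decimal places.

1.400 mV

One LSB is 4.096 V / 2048 = 2.000 mV.
(-1.7866 − (−2.048))/0.002 = 130.7000; ⌊·⌋ gives code 130.
V_rec = (−2.048) + 130·0.002 = -1.788 V.
V_in − V_rec = 0.0014 V = 1.400 mV.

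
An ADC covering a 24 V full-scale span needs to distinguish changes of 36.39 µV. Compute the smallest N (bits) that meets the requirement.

Number of steps required ≥ 24 V / 36.39 µV = 659521.85.
Need 2^N ≥ 659521.85; 2^19 = 524288, 2^20 = 1048576.
Minimum N = 20.

20 bits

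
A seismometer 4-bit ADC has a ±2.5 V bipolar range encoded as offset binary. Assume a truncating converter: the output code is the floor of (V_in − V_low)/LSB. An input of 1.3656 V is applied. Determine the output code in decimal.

LSB = 5 V / 16 = 312.500 mV.
Input sits at 12.370 steps above V_low.
So the output code is 12.

code 12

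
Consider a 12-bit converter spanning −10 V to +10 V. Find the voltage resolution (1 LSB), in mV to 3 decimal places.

Full-scale span = 20 V.
LSB = 20 / 2^12 = 20 / 4096 = 0.00488281 V = 4.883 mV.

4.883 mV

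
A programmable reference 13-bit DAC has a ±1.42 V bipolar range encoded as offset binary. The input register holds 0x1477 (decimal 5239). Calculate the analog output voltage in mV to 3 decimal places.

LSB = 2.84 V / 2^13 = 346.68 µV.
Code 0x1477 = 5239 decimal.
V_out = (−1.42) + 5239 × 0.00034668 V = 0.396255 V.
= 396.255 mV.

396.255 mV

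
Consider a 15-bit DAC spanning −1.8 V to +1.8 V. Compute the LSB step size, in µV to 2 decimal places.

Full-scale span = 3.6 V.
LSB = 3.6 / 2^15 = 3.6 / 32768 = 0.000109863 V = 109.86 µV.

109.86 µV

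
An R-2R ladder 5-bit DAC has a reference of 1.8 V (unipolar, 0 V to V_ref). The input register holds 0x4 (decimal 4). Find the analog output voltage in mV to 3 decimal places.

LSB = 1.8 V / 2^5 = 56.250 mV.
Code 0x4 = 4 decimal.
V_out = 0 + 4 × 0.05625 V = 0.225 V.
= 225.000 mV.

225.000 mV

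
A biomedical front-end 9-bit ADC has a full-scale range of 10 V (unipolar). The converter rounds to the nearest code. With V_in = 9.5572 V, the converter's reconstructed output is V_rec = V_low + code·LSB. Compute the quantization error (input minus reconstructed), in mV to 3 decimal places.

One LSB is 10 V / 512 = 19.531 mV.
Scaled input = 489.3286 LSBs, so code = 489.
Code 489 maps back to 0 + 489×0.0195312 V = 9.5507812 V.
Difference: 0.00641875 V → 6.419 mV.

6.419 mV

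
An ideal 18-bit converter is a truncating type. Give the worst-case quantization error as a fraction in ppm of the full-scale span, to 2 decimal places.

Truncating → worst-case error = 1 LSB = V_FS/2^18, so 1e+06/262144 = 3.8147 ppm of full scale.

3.81 ppm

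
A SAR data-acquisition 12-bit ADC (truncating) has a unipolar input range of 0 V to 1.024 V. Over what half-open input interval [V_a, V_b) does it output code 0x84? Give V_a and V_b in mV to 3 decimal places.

LSB = 1.024/2^12 = 250.00 µV.
Code 0x84 = 132 decimal.
V_a = V_low + 132·LSB = 0.033 V; V_b = V_low + 133·LSB = 0.03325 V.

[33.000 mV, 33.250 mV)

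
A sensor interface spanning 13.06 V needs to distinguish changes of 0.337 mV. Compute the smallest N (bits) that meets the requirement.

Number of steps required ≥ 13.06 V / 0.337 mV = 38753.71.
Need 2^N ≥ 38753.71; 2^15 = 32768, 2^16 = 65536.
Minimum N = 16.

16 bits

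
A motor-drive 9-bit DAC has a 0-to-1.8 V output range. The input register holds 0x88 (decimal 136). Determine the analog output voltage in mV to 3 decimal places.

LSB = 1.8 V / 2^9 = 3.516 mV.
Code 0x88 = 136 decimal.
V_out = 0 + 136 × 0.00351563 V = 0.478125 V.
= 478.125 mV.

478.125 mV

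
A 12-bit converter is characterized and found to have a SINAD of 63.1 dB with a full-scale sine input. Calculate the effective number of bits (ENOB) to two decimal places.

ENOB = (SINAD − 1.76) / 6.02 = (63.1 − 1.76)/6.02 = 10.189.

10.19 bits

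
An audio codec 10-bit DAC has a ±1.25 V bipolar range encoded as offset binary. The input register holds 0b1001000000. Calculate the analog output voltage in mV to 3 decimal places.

156.250 mV

LSB = 2.5 V / 2^10 = 2.441 mV.
Code 0b1001000000 = 576 decimal.
V_out = (−1.25) + 576 × 0.00244141 V = 0.15625 V.
= 156.250 mV.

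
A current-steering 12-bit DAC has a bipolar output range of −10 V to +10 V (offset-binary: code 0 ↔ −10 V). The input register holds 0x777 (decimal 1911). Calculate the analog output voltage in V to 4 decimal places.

LSB = 20 V / 2^12 = 4.883 mV.
Code 0x777 = 1911 decimal.
V_out = (−10) + 1911 × 0.00488281 V = -0.668945 V.

-0.6689 V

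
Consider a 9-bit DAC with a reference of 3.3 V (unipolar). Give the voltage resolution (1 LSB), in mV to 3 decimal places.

Full-scale span = 3.3 V.
LSB = 3.3 / 2^9 = 3.3 / 512 = 0.00644531 V = 6.445 mV.

6.445 mV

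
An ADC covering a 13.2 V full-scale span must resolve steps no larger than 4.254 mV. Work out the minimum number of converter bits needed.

Number of steps required ≥ 13.2 V / 4.254 mV = 3102.96.
Need 2^N ≥ 3102.96; 2^11 = 2048, 2^12 = 4096.
Minimum N = 12.

12 bits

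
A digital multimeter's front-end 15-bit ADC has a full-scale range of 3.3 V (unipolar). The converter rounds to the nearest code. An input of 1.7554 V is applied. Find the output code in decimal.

code 17431

With 32768 levels over 3.3 V, one step is 100.71 µV.
(1.7554 − 0) / 0.000100708 = 17430.590 LSBs.
So the output code is 17431.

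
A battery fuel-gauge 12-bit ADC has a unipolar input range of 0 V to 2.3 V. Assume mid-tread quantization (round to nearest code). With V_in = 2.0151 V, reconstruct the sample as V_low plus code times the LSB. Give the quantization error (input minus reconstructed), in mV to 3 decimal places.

LSB = 2.3/2^12 = 0.562 mV.
(2.0151 − 0)/0.000561523 = 3588.6303; round gives code 3589.
Reconstructed: 2.0153076 V.
Error = 2.0151 − 2.0153076 = -0.000207617 V = -0.208 mV.

-0.208 mV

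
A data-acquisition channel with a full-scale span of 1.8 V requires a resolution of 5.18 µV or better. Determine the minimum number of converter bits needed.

Number of steps required ≥ 1.8 V / 5.18 µV = 347490.35.
Need 2^N ≥ 347490.35; 2^18 = 262144, 2^19 = 524288.
Minimum N = 19.

19 bits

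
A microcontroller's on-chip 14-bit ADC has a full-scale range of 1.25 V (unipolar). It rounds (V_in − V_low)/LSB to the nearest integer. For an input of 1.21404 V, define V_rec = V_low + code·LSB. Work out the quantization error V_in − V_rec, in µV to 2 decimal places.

LSB = 1.25/2^14 = 76.29 µV.
(V_in − V_low)/LSB = (1.21404 − 0)/7.62939e-05 = 15912.6651 → code 15913 (round).
Code 15913 maps back to 0 + 15913×7.62939e-05 V = 1.2140656 V.
Difference: -2.55518e-05 V → -25.55 µV.

-25.55 µV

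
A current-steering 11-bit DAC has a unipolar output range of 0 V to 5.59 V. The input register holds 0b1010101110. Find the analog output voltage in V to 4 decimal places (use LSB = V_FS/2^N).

1.8724 V

LSB = 5.59 V / 2^11 = 2.729 mV.
Code 0b1010101110 = 686 decimal.
V_out = 0 + 686 × 0.00272949 V = 1.87243 V.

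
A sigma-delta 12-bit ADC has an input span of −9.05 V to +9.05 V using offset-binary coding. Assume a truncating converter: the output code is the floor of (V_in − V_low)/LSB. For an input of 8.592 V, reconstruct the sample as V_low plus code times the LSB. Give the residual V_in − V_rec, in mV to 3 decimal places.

1.570 mV

One LSB is 18.1 V / 4096 = 4.419 mV.
Scaled input = 3992.3554 LSBs, so code = 3992.
Reconstructed: 8.5904297 V.
Difference: 0.00157031 V → 1.570 mV.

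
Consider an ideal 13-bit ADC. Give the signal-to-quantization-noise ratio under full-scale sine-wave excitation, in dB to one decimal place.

80.0 dB

SNR ≈ 6.02·N + 1.76 dB = 6.02·13 + 1.76 = 80.02 dB.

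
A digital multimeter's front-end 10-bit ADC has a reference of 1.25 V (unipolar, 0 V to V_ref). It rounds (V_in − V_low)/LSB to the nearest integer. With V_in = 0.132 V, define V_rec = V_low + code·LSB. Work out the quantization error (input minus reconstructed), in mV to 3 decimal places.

0.164 mV

One LSB is 1.25 V / 1024 = 1.221 mV.
(V_in − V_low)/LSB = (0.132 − 0)/0.0012207 = 108.1344 → code 108 (round).
V_rec = 0 + 108·0.0012207 = 0.13183594 V.
Error = 0.132 − 0.13183594 = 0.000164063 V = 0.164 mV.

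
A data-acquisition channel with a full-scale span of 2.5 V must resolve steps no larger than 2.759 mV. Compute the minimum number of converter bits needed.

Number of steps required ≥ 2.5 V / 2.759 mV = 906.13.
Need 2^N ≥ 906.13; 2^9 = 512, 2^10 = 1024.
Minimum N = 10.

10 bits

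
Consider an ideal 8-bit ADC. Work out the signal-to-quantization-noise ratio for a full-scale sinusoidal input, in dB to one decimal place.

SNR ≈ 6.02·N + 1.76 dB = 6.02·8 + 1.76 = 49.92 dB.

49.9 dB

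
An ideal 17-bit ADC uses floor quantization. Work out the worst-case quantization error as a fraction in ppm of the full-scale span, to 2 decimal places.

7.63 ppm

Truncating → worst-case error = 1 LSB = V_FS/2^17, so 1e+06/131072 = 7.62939 ppm of full scale.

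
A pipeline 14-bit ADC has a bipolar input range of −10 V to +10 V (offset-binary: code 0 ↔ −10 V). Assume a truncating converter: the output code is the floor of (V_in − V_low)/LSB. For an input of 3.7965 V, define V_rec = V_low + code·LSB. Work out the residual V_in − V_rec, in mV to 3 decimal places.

LSB = 20/2^14 = 1.221 mV.
(V_in − V_low)/LSB = (3.7965 − (−10))/0.0012207 = 11302.0928 → code 11302 (floor).
Reconstructed: 3.7963867 V.
Error = 3.7965 − 3.7963867 = 0.000113281 V = 0.113 mV.

0.113 mV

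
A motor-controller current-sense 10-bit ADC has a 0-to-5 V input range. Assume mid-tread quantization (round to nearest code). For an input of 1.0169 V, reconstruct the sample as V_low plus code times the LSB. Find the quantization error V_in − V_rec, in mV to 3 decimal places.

1.275 mV

One LSB is 5 V / 1024 = 4.883 mV.
Scaled input = 208.2611 LSBs, so code = 208.
Code 208 maps back to 0 + 208×0.00488281 V = 1.015625 V.
Difference: 0.001275 V → 1.275 mV.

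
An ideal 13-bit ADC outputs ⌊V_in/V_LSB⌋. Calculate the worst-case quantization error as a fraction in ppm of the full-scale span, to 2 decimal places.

Truncating → worst-case error = 1 LSB = V_FS/2^13, so 1e+06/8192 = 122.07 ppm of full scale.

122.07 ppm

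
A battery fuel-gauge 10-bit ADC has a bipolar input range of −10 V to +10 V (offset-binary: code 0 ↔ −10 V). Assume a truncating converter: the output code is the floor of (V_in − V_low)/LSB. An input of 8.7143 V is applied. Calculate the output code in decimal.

code 958

LSB = 20 V / 1024 = 19.531 mV.
Input sits at 958.172 steps above V_low.
⌊·⌋(958.172) = 958.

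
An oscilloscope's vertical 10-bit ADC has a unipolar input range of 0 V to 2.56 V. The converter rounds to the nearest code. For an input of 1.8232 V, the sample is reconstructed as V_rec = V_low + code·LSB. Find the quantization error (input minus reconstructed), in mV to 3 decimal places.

0.700 mV

One LSB is 2.56 V / 1024 = 2.500 mV.
(V_in − V_low)/LSB = (1.8232 − 0)/0.0025 = 729.2800 → code 729 (round).
Reconstructed: 1.8225 V.
Difference: 0.0007 V → 0.700 mV.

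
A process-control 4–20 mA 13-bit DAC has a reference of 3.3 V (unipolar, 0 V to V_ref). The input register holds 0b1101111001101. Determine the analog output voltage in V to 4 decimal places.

2.8670 V

LSB = 3.3 V / 2^13 = 402.83 µV.
Code 0b1101111001101 = 7117 decimal.
V_out = 0 + 7117 × 0.000402832 V = 2.86696 V.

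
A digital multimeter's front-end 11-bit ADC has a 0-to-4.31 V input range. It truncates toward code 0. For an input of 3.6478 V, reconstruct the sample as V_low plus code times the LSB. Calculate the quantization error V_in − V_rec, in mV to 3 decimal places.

LSB = 4.31/2^11 = 2.104 mV.
(3.6478 − 0)/0.00210449 = 1733.3398; ⌊·⌋ gives code 1733.
V_rec = 0 + 1733·0.00210449 = 3.647085 V.
V_in − V_rec = 0.000715039 V = 0.715 mV.

0.715 mV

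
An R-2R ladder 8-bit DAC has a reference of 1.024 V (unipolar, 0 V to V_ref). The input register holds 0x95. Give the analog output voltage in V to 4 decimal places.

LSB = 1.024 V / 2^8 = 4.000 mV.
Code 0x95 = 149 decimal.
V_out = 0 + 149 × 0.004 V = 0.596 V.

0.5960 V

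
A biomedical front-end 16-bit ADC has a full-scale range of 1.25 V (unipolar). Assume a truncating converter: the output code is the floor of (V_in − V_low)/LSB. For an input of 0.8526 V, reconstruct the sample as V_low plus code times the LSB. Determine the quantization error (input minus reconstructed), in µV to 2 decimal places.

15.16 µV

LSB = 1.25/2^16 = 19.07 µV.
(V_in − V_low)/LSB = (0.8526 − 0)/1.90735e-05 = 44700.7949 → code 44700 (floor).
V_rec = 0 + 44700·1.90735e-05 = 0.85258484 V.
Error = 0.8526 − 0.85258484 = 1.51611e-05 V = 15.16 µV.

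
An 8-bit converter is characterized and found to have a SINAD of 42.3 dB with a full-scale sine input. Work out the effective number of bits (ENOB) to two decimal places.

ENOB = (SINAD − 1.76) / 6.02 = (42.3 − 1.76)/6.02 = 6.734.

6.73 bits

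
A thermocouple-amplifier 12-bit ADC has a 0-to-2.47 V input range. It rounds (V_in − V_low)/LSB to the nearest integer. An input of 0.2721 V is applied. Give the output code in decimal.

code 451

With 4096 levels over 2.47 V, one step is 0.603 mV.
Input sits at 451.223 steps above V_low.
So the output code is 451.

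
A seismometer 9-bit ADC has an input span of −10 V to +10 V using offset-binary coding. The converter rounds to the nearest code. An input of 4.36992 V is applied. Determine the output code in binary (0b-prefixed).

code 0b101110000 (decimal 368)

LSB = 20 V / 512 = 39.062 mV.
(4.36992 − (−10)) / 0.0390625 = 367.870 LSBs.
So the output code is 368.
In binary (0b-prefixed): 0b101110000.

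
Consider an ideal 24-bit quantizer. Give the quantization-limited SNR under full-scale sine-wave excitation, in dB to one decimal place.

146.2 dB

SNR ≈ 6.02·N + 1.76 dB = 6.02·24 + 1.76 = 146.24 dB.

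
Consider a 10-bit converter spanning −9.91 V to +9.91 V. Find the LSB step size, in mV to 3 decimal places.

Full-scale span = 19.82 V.
LSB = 19.82 / 2^10 = 19.82 / 1024 = 0.0193555 V = 19.355 mV.

19.355 mV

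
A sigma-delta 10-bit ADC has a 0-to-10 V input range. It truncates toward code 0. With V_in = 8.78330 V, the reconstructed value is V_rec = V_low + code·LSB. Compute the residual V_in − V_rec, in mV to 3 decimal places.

4.003 mV

Step size: 10 V ÷ 2^10 = 9.766 mV.
(V_in − V_low)/LSB = (8.78330 − 0)/0.00976562 = 899.4099 → code 899 (floor).
Code 899 maps back to 0 + 899×0.00976562 V = 8.7792969 V.
Error = 8.78330 − 8.7792969 = 0.00400312 V = 4.003 mV.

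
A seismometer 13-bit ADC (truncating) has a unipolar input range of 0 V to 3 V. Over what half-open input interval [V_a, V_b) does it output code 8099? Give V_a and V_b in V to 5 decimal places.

LSB = 3/2^13 = 366.21 µV.
V_a = V_low + 8099·LSB = 2.96594 V; V_b = V_low + 8100·LSB = 2.96631 V.

[2.96594 V, 2.96631 V)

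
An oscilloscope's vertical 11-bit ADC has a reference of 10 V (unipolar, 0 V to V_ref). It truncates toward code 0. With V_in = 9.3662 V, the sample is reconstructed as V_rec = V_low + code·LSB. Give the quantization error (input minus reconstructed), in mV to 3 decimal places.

0.966 mV

Step size: 10 V ÷ 2^11 = 4.883 mV.
(V_in − V_low)/LSB = (9.3662 − 0)/0.00488281 = 1918.1978 → code 1918 (floor).
Code 1918 maps back to 0 + 1918×0.00488281 V = 9.3652344 V.
V_in − V_rec = 0.000965625 V = 0.966 mV.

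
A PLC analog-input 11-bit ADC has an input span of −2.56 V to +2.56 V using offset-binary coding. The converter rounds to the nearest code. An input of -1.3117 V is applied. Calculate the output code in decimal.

Full-scale span = 5.12 V; LSB = 5.12/2^11 = 2.500 mV.
(-1.3117 − (−2.56)) / 0.0025 = 499.320 LSBs.
round(499.320) = 499.

code 499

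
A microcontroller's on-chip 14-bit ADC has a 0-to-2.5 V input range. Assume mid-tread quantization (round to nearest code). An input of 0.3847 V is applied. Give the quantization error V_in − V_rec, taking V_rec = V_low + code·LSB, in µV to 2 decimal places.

25.93 µV

One LSB is 2.5 V / 16384 = 152.59 µV.
(V_in − V_low)/LSB = (0.3847 − 0)/0.000152588 = 2521.1699 → code 2521 (round).
V_rec = 0 + 2521·0.000152588 = 0.38467407 V.
Difference: 2.59277e-05 V → 25.93 µV.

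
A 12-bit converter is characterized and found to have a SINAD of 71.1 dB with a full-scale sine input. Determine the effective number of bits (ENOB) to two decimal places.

11.52 bits

ENOB = (SINAD − 1.76) / 6.02 = (71.1 − 1.76)/6.02 = 11.518.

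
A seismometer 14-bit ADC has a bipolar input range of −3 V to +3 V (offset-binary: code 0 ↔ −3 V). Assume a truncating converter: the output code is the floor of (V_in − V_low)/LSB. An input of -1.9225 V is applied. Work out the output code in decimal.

LSB = 6 V / 16384 = 366.21 µV.
Input sits at 2942.293 steps above V_low.
So the output code is 2942.

code 2942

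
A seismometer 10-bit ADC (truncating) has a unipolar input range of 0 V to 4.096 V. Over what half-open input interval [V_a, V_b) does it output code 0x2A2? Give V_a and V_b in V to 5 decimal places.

[2.69600 V, 2.70000 V)

LSB = 4.096/2^10 = 4.000 mV.
Code 0x2A2 = 674 decimal.
V_a = V_low + 674·LSB = 2.696 V; V_b = V_low + 675·LSB = 2.7 V.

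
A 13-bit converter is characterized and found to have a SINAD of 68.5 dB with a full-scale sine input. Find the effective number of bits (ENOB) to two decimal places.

ENOB = (SINAD − 1.76) / 6.02 = (68.5 − 1.76)/6.02 = 11.086.

11.09 bits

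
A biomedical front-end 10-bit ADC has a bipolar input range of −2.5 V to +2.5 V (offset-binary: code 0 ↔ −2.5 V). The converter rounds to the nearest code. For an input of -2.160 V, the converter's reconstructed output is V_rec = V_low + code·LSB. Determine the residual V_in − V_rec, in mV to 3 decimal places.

One LSB is 5 V / 1024 = 4.883 mV.
(V_in − V_low)/LSB = (-2.160 − (−2.5))/0.00488281 = 69.6320 → code 70 (round).
Code 70 maps back to (−2.5) + 70×0.00488281 V = -2.1582031 V.
Error = -2.160 − (−2.1582031) = -0.00179688 V = -1.797 mV.

-1.797 mV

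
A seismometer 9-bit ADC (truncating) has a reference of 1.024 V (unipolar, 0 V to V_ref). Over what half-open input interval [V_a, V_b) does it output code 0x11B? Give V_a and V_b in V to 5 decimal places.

LSB = 1.024/2^9 = 2.000 mV.
Code 0x11B = 283 decimal.
V_a = V_low + 283·LSB = 0.566 V; V_b = V_low + 284·LSB = 0.568 V.

[0.56600 V, 0.56800 V)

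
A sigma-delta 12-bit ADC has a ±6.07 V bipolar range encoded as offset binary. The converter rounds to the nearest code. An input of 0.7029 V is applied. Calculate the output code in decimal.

With 4096 levels over 12.14 V, one step is 2.964 mV.
(V_in − V_low)/LSB = (0.7029 − (−6.07)) / 0.00296387 = 2285.156.
Round → code 2285.

code 2285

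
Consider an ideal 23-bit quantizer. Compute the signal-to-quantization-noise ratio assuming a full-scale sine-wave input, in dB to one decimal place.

140.2 dB

SNR ≈ 6.02·N + 1.76 dB = 6.02·23 + 1.76 = 140.22 dB.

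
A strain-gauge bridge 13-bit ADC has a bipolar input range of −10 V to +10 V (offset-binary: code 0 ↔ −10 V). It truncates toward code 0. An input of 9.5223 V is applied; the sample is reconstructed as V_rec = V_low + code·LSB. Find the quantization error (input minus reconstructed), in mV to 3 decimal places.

0.816 mV

LSB = 20/2^13 = 2.441 mV.
Scaled input = 7996.3341 LSBs, so code = 7996.
Reconstructed: 9.5214844 V.
V_in − V_rec = 0.000815625 V = 0.816 mV.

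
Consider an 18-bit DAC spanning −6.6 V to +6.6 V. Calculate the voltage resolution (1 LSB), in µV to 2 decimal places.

50.35 µV

Full-scale span = 13.2 V.
LSB = 13.2 / 2^18 = 13.2 / 262144 = 5.0354e-05 V = 50.35 µV.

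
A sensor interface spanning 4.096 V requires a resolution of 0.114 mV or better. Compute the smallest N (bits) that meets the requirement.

16 bits

Number of steps required ≥ 4.096 V / 0.114 mV = 35929.82.
Need 2^N ≥ 35929.82; 2^15 = 32768, 2^16 = 65536.
Minimum N = 16.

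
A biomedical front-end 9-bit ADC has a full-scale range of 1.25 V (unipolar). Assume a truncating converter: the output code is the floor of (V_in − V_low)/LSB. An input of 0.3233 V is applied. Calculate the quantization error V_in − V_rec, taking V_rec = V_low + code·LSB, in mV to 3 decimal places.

1.034 mV

Step size: 1.25 V ÷ 2^9 = 2.441 mV.
Scaled input = 132.4237 LSBs, so code = 132.
V_rec = 0 + 132·0.00244141 = 0.32226562 V.
Difference: 0.00103437 V → 1.034 mV.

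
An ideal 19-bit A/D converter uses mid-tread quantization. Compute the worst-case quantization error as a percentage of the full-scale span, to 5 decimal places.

0.00010 %

Rounding → worst-case error = ½ LSB = V_FS/2^20, so 100/1048576 = 9.53674e-05 % of full scale.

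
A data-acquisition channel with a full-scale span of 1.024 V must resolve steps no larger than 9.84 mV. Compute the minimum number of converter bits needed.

7 bits

Number of steps required ≥ 1.024 V / 9.84 mV = 104.07.
Need 2^N ≥ 104.07; 2^6 = 64, 2^7 = 128.
Minimum N = 7.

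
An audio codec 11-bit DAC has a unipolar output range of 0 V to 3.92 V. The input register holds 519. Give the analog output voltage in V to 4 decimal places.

0.9934 V

LSB = 3.92 V / 2^11 = 1.914 mV.
V_out = 0 + 519 × 0.00191406 V = 0.993398 V.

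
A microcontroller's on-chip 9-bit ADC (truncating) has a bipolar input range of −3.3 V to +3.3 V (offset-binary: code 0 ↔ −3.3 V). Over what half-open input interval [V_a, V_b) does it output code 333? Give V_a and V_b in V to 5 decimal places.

LSB = 6.6/2^9 = 12.891 mV.
V_a = V_low + 333·LSB = 0.992578 V; V_b = V_low + 334·LSB = 1.00547 V.

[0.99258 V, 1.00547 V)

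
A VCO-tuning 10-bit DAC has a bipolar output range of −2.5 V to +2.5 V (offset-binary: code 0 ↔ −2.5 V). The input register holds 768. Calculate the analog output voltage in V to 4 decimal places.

1.2500 V

LSB = 5 V / 2^10 = 4.883 mV.
V_out = (−2.5) + 768 × 0.00488281 V = 1.25 V.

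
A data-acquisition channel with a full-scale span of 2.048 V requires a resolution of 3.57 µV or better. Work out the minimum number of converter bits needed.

20 bits

Number of steps required ≥ 2.048 V / 3.57 µV = 573669.47.
Need 2^N ≥ 573669.47; 2^19 = 524288, 2^20 = 1048576.
Minimum N = 20.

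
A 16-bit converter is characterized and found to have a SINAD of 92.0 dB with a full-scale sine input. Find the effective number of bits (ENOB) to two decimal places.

14.99 bits

ENOB = (SINAD − 1.76) / 6.02 = (92.0 − 1.76)/6.02 = 14.990.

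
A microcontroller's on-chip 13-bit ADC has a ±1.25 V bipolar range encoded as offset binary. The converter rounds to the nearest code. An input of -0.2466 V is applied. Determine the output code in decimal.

code 3288

With 8192 levels over 2.5 V, one step is 305.18 µV.
Input sits at 3287.941 steps above V_low.
round(3287.941) = 3288.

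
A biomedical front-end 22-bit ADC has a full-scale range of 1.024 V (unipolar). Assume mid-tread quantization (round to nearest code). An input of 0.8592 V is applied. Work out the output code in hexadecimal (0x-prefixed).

code 0x35B333 (decimal 3519283)

With 4194304 levels over 1.024 V, one step is 0.24 µV.
(V_in − V_low)/LSB = (0.8592 − 0) / 2.44141e-07 = 3519283.200.
Round → code 3519283.
In hexadecimal (0x-prefixed): 0x35B333.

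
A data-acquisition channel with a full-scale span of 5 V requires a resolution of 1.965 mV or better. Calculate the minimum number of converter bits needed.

12 bits

Number of steps required ≥ 5 V / 1.965 mV = 2544.53.
Need 2^N ≥ 2544.53; 2^11 = 2048, 2^12 = 4096.
Minimum N = 12.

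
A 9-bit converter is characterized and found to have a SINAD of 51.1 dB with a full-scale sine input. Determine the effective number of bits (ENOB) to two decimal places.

8.20 bits

ENOB = (SINAD − 1.76) / 6.02 = (51.1 − 1.76)/6.02 = 8.196.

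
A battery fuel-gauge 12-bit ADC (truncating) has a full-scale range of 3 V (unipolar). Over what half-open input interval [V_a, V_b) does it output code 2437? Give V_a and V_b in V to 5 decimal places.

LSB = 3/2^12 = 0.732 mV.
V_a = V_low + 2437·LSB = 1.78491 V; V_b = V_low + 2438·LSB = 1.78564 V.

[1.78491 V, 1.78564 V)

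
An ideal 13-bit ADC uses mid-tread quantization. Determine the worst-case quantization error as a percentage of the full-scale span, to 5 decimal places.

0.00610 %

Rounding → worst-case error = ½ LSB = V_FS/2^14, so 100/16384 = 0.00610352 % of full scale.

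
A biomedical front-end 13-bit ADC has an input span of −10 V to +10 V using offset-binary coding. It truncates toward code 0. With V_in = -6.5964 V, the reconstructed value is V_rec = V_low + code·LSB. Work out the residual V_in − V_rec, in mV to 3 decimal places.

One LSB is 20 V / 8192 = 2.441 mV.
(V_in − V_low)/LSB = (-6.5964 − (−10))/0.00244141 = 1394.1146 → code 1394 (floor).
Reconstructed: -6.5966797 V.
Error = -6.5964 − (−6.5966797) = 0.000279687 V = 0.280 mV.

0.280 mV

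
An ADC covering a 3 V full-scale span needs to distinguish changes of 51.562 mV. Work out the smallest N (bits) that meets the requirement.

6 bits

Number of steps required ≥ 3 V / 51.562 mV = 58.18.
Need 2^N ≥ 58.18; 2^5 = 32, 2^6 = 64.
Minimum N = 6.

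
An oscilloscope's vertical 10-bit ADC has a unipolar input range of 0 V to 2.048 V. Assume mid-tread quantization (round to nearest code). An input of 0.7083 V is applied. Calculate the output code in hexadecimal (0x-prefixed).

LSB = 2.048 V / 1024 = 2.000 mV.
Input sits at 354.150 steps above V_low.
So the output code is 354.
In hexadecimal (0x-prefixed): 0x162.

code 0x162 (decimal 354)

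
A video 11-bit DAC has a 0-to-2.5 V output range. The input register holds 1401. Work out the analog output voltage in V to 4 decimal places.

LSB = 2.5 V / 2^11 = 1.221 mV.
V_out = 0 + 1401 × 0.0012207 V = 1.71021 V.

1.7102 V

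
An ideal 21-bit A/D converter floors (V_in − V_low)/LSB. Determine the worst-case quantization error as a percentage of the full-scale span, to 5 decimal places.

0.00005 %

Truncating → worst-case error = 1 LSB = V_FS/2^21, so 100/2097152 = 4.76837e-05 % of full scale.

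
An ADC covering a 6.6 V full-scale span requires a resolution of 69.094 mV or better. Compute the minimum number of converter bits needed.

7 bits

Number of steps required ≥ 6.6 V / 69.094 mV = 95.52.
Need 2^N ≥ 95.52; 2^6 = 64, 2^7 = 128.
Minimum N = 7.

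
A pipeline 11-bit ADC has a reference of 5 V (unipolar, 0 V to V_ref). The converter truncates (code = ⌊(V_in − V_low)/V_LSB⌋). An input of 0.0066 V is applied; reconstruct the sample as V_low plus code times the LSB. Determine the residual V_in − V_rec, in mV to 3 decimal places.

Step size: 5 V ÷ 2^11 = 2.441 mV.
(0.0066 − 0)/0.00244141 = 2.7034; ⌊·⌋ gives code 2.
V_rec = 0 + 2·0.00244141 = 0.0048828125 V.
V_in − V_rec = 0.00171719 V = 1.717 mV.

1.717 mV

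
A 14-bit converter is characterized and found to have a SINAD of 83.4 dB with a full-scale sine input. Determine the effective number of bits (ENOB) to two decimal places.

ENOB = (SINAD − 1.76) / 6.02 = (83.4 − 1.76)/6.02 = 13.561.

13.56 bits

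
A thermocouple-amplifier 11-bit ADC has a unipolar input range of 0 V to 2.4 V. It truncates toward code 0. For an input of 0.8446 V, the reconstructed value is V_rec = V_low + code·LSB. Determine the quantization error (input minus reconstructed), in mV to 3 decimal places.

Step size: 2.4 V ÷ 2^11 = 1.172 mV.
(0.8446 − 0)/0.00117187 = 720.7253; ⌊·⌋ gives code 720.
Code 720 maps back to 0 + 720×0.00117187 V = 0.84375 V.
Error = 0.8446 − 0.84375 = 0.00085 V = 0.850 mV.

0.850 mV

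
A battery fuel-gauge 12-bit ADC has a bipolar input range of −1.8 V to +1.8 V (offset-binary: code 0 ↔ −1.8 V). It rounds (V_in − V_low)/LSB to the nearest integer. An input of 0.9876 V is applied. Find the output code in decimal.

With 4096 levels over 3.6 V, one step is 0.879 mV.
Input sits at 3171.669 steps above V_low.
So the output code is 3172.

code 3172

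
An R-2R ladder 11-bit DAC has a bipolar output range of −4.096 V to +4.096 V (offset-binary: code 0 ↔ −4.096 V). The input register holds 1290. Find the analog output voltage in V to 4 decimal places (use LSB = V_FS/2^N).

LSB = 8.192 V / 2^11 = 4.000 mV.
V_out = (−4.096) + 1290 × 0.004 V = 1.064 V.

1.0640 V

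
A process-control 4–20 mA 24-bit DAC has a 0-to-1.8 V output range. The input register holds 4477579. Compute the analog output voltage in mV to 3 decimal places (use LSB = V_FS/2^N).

LSB = 1.8 V / 2^24 = 0.11 µV.
V_out = 0 + 4477579 × 1.07288e-07 V = 0.480392 V.
= 480.392 mV.

480.392 mV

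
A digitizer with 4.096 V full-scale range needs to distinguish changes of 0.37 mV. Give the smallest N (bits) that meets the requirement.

14 bits

Number of steps required ≥ 4.096 V / 0.37 mV = 11070.27.
Need 2^N ≥ 11070.27; 2^13 = 8192, 2^14 = 16384.
Minimum N = 14.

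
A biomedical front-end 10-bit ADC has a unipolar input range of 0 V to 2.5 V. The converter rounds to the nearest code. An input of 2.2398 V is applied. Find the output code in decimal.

code 917

Full-scale span = 2.5 V; LSB = 2.5/2^10 = 2.441 mV.
(2.2398 − 0) / 0.00244141 = 917.422 LSBs.
round(917.422) = 917.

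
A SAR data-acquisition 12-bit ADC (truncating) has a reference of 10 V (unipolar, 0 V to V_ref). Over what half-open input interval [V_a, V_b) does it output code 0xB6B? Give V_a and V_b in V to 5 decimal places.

LSB = 10/2^12 = 2.441 mV.
Code 0xB6B = 2923 decimal.
V_a = V_low + 2923·LSB = 7.13623 V; V_b = V_low + 2924·LSB = 7.13867 V.

[7.13623 V, 7.13867 V)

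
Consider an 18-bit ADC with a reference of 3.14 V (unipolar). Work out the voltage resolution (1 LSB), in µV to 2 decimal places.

11.98 µV

Full-scale span = 3.14 V.
LSB = 3.14 / 2^18 = 3.14 / 262144 = 1.19781e-05 V = 11.98 µV.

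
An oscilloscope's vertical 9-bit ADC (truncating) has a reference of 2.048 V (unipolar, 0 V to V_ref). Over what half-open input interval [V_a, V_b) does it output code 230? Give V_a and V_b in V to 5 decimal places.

LSB = 2.048/2^9 = 4.000 mV.
V_a = V_low + 230·LSB = 0.92 V; V_b = V_low + 231·LSB = 0.924 V.

[0.92000 V, 0.92400 V)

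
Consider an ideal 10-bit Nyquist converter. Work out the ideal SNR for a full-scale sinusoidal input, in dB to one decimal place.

62.0 dB

SNR ≈ 6.02·N + 1.76 dB = 6.02·10 + 1.76 = 61.96 dB.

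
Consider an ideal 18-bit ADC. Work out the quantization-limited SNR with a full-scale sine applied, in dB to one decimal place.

110.1 dB

SNR ≈ 6.02·N + 1.76 dB = 6.02·18 + 1.76 = 110.12 dB.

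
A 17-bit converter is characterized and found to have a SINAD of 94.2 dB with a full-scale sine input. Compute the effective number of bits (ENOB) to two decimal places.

ENOB = (SINAD − 1.76) / 6.02 = (94.2 − 1.76)/6.02 = 15.355.

15.36 bits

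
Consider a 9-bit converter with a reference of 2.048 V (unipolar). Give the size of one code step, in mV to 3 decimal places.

Full-scale span = 2.048 V.
LSB = 2.048 / 2^9 = 2.048 / 512 = 0.004 V = 4.000 mV.

4.000 mV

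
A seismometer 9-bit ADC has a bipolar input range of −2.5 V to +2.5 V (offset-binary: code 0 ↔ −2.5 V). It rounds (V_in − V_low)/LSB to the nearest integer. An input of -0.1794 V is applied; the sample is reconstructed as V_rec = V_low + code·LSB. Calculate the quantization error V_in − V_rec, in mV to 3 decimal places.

LSB = 5/2^9 = 9.766 mV.
(-0.1794 − (−2.5))/0.00976562 = 237.6294; round gives code 238.
V_rec = (−2.5) + 238·0.00976562 = -0.17578125 V.
V_in − V_rec = -0.00361875 V = -3.619 mV.

-3.619 mV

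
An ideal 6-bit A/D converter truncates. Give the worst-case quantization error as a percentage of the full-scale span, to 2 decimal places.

1.56 %

Truncating → worst-case error = 1 LSB = V_FS/2^6, so 100/64 = 1.5625 % of full scale.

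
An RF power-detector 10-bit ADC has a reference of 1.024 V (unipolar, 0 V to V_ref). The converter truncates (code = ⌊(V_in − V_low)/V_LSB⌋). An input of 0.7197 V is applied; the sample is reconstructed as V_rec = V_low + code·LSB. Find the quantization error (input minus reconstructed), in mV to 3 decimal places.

Step size: 1.024 V ÷ 2^10 = 1.000 mV.
Scaled input = 719.7000 LSBs, so code = 719.
V_rec = 0 + 719·0.001 = 0.719 V.
V_in − V_rec = 0.0007 V = 0.700 mV.

0.700 mV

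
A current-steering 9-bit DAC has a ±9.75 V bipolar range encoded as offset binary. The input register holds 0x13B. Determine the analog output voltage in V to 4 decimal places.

LSB = 19.5 V / 2^9 = 38.086 mV.
Code 0x13B = 315 decimal.
V_out = (−9.75) + 315 × 0.0380859 V = 2.24707 V.

2.2471 V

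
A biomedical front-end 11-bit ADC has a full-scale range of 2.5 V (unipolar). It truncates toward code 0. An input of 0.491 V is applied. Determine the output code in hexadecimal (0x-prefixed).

Full-scale span = 2.5 V; LSB = 2.5/2^11 = 1.221 mV.
(0.491 − 0) / 0.0012207 = 402.227 LSBs.
⌊·⌋(402.227) = 402.
In hexadecimal (0x-prefixed): 0x192.

code 0x192 (decimal 402)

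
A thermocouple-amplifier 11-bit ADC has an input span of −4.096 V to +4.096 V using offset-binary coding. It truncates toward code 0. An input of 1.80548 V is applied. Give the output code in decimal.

code 1475

With 2048 levels over 8.192 V, one step is 4.000 mV.
(1.80548 − (−4.096)) / 0.004 = 1475.370 LSBs.
So the output code is 1475.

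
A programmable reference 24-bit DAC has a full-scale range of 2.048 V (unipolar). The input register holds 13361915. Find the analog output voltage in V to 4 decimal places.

1.6311 V

LSB = 2.048 V / 2^24 = 0.12 µV.
V_out = 0 + 13361915 × 1.2207e-07 V = 1.63109 V.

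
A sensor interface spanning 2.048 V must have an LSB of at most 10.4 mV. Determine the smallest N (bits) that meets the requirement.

Number of steps required ≥ 2.048 V / 10.4 mV = 196.92.
Need 2^N ≥ 196.92; 2^7 = 128, 2^8 = 256.
Minimum N = 8.

8 bits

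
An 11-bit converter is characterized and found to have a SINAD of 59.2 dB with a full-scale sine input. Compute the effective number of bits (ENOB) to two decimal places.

9.54 bits

ENOB = (SINAD − 1.76) / 6.02 = (59.2 − 1.76)/6.02 = 9.542.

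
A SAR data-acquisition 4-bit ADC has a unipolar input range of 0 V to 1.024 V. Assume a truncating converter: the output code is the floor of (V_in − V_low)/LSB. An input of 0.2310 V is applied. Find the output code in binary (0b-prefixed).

LSB = 1.024 V / 16 = 64.000 mV.
(0.2310 − 0) / 0.064 = 3.609 LSBs.
⌊·⌋(3.609) = 3.
In binary (0b-prefixed): 0b11.

code 0b11 (decimal 3)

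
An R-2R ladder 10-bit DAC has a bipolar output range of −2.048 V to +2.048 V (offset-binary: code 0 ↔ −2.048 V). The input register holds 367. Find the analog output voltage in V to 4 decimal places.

-0.5800 V

LSB = 4.096 V / 2^10 = 4.000 mV.
V_out = (−2.048) + 367 × 0.004 V = -0.58 V.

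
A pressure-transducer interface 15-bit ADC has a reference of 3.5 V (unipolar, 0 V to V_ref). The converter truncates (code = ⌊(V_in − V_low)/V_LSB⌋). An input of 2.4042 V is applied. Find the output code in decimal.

code 22508

With 32768 levels over 3.5 V, one step is 106.81 µV.
Input sits at 22508.807 steps above V_low.
So the output code is 22508.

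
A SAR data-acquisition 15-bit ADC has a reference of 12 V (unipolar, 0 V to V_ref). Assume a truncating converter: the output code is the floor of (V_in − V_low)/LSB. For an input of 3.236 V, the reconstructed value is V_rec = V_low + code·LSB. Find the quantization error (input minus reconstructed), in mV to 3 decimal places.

One LSB is 12 V / 32768 = 366.21 µV.
Scaled input = 8836.4373 LSBs, so code = 8836.
V_rec = 0 + 8836·0.000366211 = 3.2358398 V.
V_in − V_rec = 0.000160156 V = 0.160 mV.

0.160 mV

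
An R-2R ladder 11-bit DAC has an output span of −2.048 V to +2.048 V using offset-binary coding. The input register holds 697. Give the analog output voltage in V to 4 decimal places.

LSB = 4.096 V / 2^11 = 2.000 mV.
V_out = (−2.048) + 697 × 0.002 V = -0.654 V.

-0.6540 V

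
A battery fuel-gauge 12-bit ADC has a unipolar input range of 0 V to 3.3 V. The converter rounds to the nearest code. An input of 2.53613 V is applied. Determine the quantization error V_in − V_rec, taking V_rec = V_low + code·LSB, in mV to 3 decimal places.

-0.100 mV

LSB = 3.3/2^12 = 0.806 mV.
(2.53613 − 0)/0.000805664 = 3147.8753; round gives code 3148.
V_rec = 0 + 3148·0.000805664 = 2.5362305 V.
V_in − V_rec = -0.000100469 V = -0.100 mV.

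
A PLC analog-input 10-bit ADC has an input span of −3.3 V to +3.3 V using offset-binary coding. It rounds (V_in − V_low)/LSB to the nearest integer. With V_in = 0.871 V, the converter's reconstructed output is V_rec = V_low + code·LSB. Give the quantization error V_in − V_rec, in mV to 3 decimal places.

0.883 mV

LSB = 6.6/2^10 = 6.445 mV.
(0.871 − (−3.3))/0.00644531 = 647.1370; round gives code 647.
V_rec = (−3.3) + 647·0.00644531 = 0.87011719 V.
V_in − V_rec = 0.000882813 V = 0.883 mV.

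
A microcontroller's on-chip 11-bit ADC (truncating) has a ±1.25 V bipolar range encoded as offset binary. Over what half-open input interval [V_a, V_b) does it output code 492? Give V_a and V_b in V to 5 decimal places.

[-0.64941 V, -0.64819 V)

LSB = 2.5/2^11 = 1.221 mV.
V_a = V_low + 492·LSB = -0.649414 V; V_b = V_low + 493·LSB = -0.648193 V.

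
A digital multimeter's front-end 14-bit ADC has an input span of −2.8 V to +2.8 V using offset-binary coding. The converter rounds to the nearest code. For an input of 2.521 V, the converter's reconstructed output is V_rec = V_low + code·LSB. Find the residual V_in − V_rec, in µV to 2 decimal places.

-93.75 µV

LSB = 5.6/2^14 = 341.80 µV.
Scaled input = 15567.7257 LSBs, so code = 15568.
Reconstructed: 2.5210937 V.
V_in − V_rec = -9.375e-05 V = -93.75 µV.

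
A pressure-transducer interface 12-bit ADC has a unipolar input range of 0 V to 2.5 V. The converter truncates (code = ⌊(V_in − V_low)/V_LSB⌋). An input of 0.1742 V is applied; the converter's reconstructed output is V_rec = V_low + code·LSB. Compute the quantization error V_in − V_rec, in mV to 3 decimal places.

LSB = 2.5/2^12 = 0.610 mV.
(0.1742 − 0)/0.000610352 = 285.4093; ⌊·⌋ gives code 285.
V_rec = 0 + 285·0.000610352 = 0.1739502 V.
V_in − V_rec = 0.000249805 V = 0.250 mV.

0.250 mV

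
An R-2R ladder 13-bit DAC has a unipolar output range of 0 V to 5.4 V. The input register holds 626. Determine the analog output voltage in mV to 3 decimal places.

412.646 mV

LSB = 5.4 V / 2^13 = 0.659 mV.
V_out = 0 + 626 × 0.00065918 V = 0.412646 V.
= 412.646 mV.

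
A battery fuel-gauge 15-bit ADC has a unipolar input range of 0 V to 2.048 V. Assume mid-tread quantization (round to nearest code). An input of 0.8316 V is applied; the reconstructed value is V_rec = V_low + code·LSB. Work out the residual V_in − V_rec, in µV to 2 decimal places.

-25.00 µV

Step size: 2.048 V ÷ 2^15 = 62.50 µV.
Scaled input = 13305.6000 LSBs, so code = 13306.
Reconstructed: 0.831625 V.
Difference: -2.5e-05 V → -25.00 µV.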